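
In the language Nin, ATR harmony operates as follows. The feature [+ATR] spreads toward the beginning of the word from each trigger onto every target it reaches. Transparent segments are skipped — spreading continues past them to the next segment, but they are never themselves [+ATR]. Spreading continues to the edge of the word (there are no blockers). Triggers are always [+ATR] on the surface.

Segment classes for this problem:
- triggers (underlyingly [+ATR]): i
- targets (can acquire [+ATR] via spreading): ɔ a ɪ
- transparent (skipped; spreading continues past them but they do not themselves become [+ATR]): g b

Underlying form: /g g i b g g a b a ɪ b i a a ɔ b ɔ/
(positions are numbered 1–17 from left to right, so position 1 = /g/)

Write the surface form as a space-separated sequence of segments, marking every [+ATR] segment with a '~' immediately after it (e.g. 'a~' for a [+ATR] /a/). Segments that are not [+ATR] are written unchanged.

g g i~ b g g a~ b a~ ɪ~ b i~ a a ɔ b ɔ

From /i/ at 3 leftward: 2 /g/ transparent; 1 /g/ transparent; word edge.
From /i/ at 12 leftward: 11 /b/ transparent; 10 /ɪ/ → [+ATR]; 9 /a/ → [+ATR]; 8 /b/ transparent; 7 /a/ → [+ATR]; 6 /g/ transparent; 5 /g/ transparent; 4 /b/ transparent; 3 /i/ is itself a trigger — this domain ends here.
Targets with no active source: positions 13 14 15 17 stay [-ATR].
[+ATR] positions on the surface: 3 7 9 10 12.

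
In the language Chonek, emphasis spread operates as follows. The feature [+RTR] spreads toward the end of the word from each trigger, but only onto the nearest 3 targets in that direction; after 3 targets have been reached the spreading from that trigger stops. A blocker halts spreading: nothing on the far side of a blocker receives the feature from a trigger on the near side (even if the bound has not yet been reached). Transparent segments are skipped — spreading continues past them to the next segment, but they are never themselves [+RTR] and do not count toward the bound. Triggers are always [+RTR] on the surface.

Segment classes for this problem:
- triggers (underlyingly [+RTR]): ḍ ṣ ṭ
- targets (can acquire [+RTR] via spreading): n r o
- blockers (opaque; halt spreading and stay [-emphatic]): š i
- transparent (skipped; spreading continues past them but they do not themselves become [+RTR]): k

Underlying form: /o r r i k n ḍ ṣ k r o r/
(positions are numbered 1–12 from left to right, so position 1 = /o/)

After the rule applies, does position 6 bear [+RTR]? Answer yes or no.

no

From /ḍ/ at 7 rightward: 8 /ṣ/ is itself a trigger — this domain ends here.
From /ṣ/ at 8 rightward: 9 /k/ transparent; 10 /r/ → [+RTR]; 11 /o/ → [+RTR]; 12 /r/ → [+RTR]; bound reached.
Targets with no active source: positions 1 2 3 6 stay [-emphatic].
[+RTR] positions on the surface: 7 8 10 11 12.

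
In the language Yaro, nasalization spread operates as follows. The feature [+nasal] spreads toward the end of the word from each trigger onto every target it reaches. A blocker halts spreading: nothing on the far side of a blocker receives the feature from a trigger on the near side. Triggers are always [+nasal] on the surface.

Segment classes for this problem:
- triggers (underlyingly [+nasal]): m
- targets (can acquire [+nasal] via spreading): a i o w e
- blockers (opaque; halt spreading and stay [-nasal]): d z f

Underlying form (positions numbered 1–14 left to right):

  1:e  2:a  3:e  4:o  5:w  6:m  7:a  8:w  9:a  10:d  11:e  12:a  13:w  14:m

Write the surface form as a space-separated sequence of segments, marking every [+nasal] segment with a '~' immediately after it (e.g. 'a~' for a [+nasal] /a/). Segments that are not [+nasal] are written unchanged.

From /m/ at 6 rightward: 7 /a/ → [+nasal]; 8 /w/ → [+nasal]; 9 /a/ → [+nasal]; 10 /d/ blocks.
From /m/ at 14 rightward: word edge.
Targets with no active source: positions 1 2 3 4 5 11 12 13 stay [-nasal].
[+nasal] positions on the surface: 6 7 8 9 14.

e a e o w m~ a~ w~ a~ d e a w m~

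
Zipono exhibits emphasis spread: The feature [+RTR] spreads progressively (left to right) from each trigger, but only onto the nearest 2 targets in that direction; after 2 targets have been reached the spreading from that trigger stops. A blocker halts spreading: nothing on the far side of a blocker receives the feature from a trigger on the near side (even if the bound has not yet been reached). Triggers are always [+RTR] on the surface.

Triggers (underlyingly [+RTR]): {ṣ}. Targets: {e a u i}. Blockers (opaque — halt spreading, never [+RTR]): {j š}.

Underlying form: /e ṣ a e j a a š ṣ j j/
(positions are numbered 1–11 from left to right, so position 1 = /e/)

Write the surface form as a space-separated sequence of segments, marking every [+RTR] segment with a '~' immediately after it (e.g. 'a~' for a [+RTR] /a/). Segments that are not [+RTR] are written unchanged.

e ṣ~ a~ e~ j a a š ṣ~ j j

From /ṣ/ at 2 rightward: 3 /a/ → [+RTR]; 4 /e/ → [+RTR]; bound reached.
From /ṣ/ at 9 rightward: 10 /j/ blocks.
Targets with no active source: positions 1 6 7 stay [-emphatic].
[+RTR] positions on the surface: 2 3 4 9.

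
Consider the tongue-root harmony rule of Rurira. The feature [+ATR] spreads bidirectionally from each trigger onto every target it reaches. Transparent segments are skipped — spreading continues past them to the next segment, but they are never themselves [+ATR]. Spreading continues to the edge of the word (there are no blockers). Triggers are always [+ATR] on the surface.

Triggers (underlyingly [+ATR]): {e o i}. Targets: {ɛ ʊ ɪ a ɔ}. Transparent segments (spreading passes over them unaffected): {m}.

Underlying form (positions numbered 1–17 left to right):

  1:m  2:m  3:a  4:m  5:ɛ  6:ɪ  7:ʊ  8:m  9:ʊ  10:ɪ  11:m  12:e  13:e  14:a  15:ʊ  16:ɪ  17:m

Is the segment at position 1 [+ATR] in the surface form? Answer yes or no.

no

From /e/ at 12 rightward: 13 /e/ is itself a trigger — this domain ends here.
From /e/ at 12 leftward: 11 /m/ transparent; 10 /ɪ/ → [+ATR]; 9 /ʊ/ → [+ATR]; 8 /m/ transparent; 7 /ʊ/ → [+ATR]; 6 /ɪ/ → [+ATR]; 5 /ɛ/ → [+ATR]; 4 /m/ transparent; 3 /a/ → [+ATR]; 2 /m/ transparent; 1 /m/ transparent; word edge.
From /e/ at 13 rightward: 14 /a/ → [+ATR]; 15 /ʊ/ → [+ATR]; 16 /ɪ/ → [+ATR]; 17 /m/ transparent; word edge.
From /e/ at 13 leftward: 12 /e/ is itself a trigger — this domain ends here.
[+ATR] positions on the surface: 3 5 6 7 9 10 12 13 14 15 16.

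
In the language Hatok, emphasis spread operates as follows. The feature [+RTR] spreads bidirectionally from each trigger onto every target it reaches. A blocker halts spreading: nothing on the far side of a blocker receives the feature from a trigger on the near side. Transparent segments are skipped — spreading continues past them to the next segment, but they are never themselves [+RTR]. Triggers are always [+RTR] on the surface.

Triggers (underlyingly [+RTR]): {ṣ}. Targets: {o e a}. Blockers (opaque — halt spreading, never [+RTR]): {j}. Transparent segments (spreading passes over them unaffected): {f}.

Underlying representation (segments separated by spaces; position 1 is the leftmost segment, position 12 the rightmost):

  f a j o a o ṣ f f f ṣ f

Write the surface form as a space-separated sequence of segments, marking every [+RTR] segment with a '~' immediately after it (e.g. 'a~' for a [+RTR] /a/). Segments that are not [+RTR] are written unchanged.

f a j o~ a~ o~ ṣ~ f f f ṣ~ f

From /ṣ/ at 7 rightward: 8 /f/ transparent; 9 /f/ transparent; 10 /f/ transparent; 11 /ṣ/ is itself a trigger — this domain ends here.
From /ṣ/ at 7 leftward: 6 /o/ → [+RTR]; 5 /a/ → [+RTR]; 4 /o/ → [+RTR]; 3 /j/ blocks.
From /ṣ/ at 11 rightward: 12 /f/ transparent; word edge.
From /ṣ/ at 11 leftward: 10 /f/ transparent; 9 /f/ transparent; 8 /f/ transparent; 7 /ṣ/ is itself a trigger — this domain ends here.
Target with no active source: position 2 stays [-emphatic].
[+RTR] positions on the surface: 4 5 6 7 11.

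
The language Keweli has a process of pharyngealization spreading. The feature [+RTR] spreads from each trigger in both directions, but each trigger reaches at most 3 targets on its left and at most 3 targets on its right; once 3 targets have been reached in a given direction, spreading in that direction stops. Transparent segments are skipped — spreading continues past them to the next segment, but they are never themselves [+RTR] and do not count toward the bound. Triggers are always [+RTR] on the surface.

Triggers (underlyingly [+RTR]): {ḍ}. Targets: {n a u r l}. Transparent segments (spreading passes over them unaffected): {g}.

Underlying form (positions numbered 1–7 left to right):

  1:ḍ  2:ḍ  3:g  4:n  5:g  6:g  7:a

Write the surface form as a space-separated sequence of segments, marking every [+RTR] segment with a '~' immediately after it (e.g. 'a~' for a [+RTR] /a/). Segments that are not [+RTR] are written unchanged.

From /ḍ/ at 1 rightward: 2 /ḍ/ is itself a trigger — this domain ends here.
From /ḍ/ at 1 leftward: word edge.
From /ḍ/ at 2 rightward: 3 /g/ transparent; 4 /n/ → [+RTR]; 5 /g/ transparent; 6 /g/ transparent; 7 /a/ → [+RTR]; word edge.
From /ḍ/ at 2 leftward: 1 /ḍ/ is itself a trigger — this domain ends here.
[+RTR] positions on the surface: 1 2 4 7.

ḍ~ ḍ~ g n~ g g a~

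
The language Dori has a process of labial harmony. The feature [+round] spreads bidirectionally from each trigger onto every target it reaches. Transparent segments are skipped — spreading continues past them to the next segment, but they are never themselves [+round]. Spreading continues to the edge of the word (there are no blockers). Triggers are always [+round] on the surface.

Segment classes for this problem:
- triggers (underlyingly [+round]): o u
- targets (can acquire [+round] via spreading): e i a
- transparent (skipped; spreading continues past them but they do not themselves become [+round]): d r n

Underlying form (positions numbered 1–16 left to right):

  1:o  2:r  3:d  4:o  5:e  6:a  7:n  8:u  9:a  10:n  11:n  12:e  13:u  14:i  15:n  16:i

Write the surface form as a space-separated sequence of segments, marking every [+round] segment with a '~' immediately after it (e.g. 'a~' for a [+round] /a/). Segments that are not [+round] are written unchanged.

o~ r d o~ e~ a~ n u~ a~ n n e~ u~ i~ n i~

From /o/ at 1 rightward: 2 /r/ transparent; 3 /d/ transparent; 4 /o/ is itself a trigger — this domain ends here.
From /o/ at 1 leftward: word edge.
From /o/ at 4 rightward: 5 /e/ → [+round]; 6 /a/ → [+round]; 7 /n/ transparent; 8 /u/ is itself a trigger — this domain ends here.
From /o/ at 4 leftward: 3 /d/ transparent; 2 /r/ transparent; 1 /o/ is itself a trigger — this domain ends here.
From /u/ at 8 rightward: 9 /a/ → [+round]; 10 /n/ transparent; 11 /n/ transparent; 12 /e/ → [+round]; 13 /u/ is itself a trigger — this domain ends here.
From /u/ at 8 leftward: 7 /n/ transparent; 6 /a/ → [+round]; 5 /e/ → [+round]; 4 /o/ is itself a trigger — this domain ends here.
From /u/ at 13 rightward: 14 /i/ → [+round]; 15 /n/ transparent; 16 /i/ → [+round]; word edge.
From /u/ at 13 leftward: 12 /e/ → [+round]; 11 /n/ transparent; 10 /n/ transparent; 9 /a/ → [+round]; 8 /u/ is itself a trigger — this domain ends here.
[+round] positions on the surface: 1 4 5 6 8 9 12 13 14 16.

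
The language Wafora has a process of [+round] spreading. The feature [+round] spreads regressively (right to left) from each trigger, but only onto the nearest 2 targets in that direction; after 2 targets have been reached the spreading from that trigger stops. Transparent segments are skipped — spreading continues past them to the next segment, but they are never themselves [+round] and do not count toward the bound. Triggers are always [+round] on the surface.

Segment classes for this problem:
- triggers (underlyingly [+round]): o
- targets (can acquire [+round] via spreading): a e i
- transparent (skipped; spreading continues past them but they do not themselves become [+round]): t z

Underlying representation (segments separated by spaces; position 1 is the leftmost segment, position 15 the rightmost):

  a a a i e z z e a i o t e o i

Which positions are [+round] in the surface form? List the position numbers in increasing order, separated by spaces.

From /o/ at 11 leftward: 10 /i/ → [+round]; 9 /a/ → [+round]; bound reached.
From /o/ at 14 leftward: 13 /e/ → [+round]; 12 /t/ transparent; 11 /o/ is itself a trigger — this domain ends here.
Targets with no active source: positions 1 2 3 4 5 8 15 stay [-round].

9 10 11 13 14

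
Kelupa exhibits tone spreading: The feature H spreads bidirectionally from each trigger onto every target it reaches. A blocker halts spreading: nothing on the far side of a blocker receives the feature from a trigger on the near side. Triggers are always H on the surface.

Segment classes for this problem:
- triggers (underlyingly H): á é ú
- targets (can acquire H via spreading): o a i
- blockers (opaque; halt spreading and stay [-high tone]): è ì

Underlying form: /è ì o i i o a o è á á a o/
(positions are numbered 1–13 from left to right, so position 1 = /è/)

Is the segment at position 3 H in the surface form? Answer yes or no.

no

From /á/ at 10 rightward: 11 /á/ is itself a trigger — this domain ends here.
From /á/ at 10 leftward: 9 /è/ blocks.
From /á/ at 11 rightward: 12 /a/ → H; 13 /o/ → H; word edge.
From /á/ at 11 leftward: 10 /á/ is itself a trigger — this domain ends here.
Targets with no active source: positions 3 4 5 6 7 8 stay [-high tone].
H positions on the surface: 10 11 12 13.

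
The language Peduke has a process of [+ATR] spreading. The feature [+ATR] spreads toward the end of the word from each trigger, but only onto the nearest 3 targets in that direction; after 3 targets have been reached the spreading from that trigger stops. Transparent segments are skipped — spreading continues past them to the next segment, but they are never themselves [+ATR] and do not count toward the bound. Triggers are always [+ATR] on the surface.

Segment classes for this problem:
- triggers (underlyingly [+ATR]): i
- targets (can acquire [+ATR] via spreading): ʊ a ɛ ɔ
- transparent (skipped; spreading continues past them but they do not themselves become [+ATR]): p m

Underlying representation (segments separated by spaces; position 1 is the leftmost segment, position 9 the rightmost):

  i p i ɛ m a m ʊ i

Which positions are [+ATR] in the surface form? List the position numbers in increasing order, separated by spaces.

From /i/ at 1 rightward: 2 /p/ transparent; 3 /i/ is itself a trigger — this domain ends here.
From /i/ at 3 rightward: 4 /ɛ/ → [+ATR]; 5 /m/ transparent; 6 /a/ → [+ATR]; 7 /m/ transparent; 8 /ʊ/ → [+ATR]; bound reached.
From /i/ at 9 rightward: word edge.

1 3 4 6 8 9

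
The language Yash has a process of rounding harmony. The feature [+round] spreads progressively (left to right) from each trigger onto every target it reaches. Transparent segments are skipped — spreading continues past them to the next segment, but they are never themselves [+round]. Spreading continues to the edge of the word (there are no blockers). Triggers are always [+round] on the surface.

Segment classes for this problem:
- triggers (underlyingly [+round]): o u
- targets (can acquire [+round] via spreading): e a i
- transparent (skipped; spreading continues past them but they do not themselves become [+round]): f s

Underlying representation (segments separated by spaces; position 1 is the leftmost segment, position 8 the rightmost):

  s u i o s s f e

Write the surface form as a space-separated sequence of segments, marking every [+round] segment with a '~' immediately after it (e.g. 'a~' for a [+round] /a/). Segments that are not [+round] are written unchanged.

s u~ i~ o~ s s f e~

From /u/ at 2 rightward: 3 /i/ → [+round]; 4 /o/ is itself a trigger — this domain ends here.
From /o/ at 4 rightward: 5 /s/ transparent; 6 /s/ transparent; 7 /f/ transparent; 8 /e/ → [+round]; word edge.
[+round] positions on the surface: 2 3 4 8.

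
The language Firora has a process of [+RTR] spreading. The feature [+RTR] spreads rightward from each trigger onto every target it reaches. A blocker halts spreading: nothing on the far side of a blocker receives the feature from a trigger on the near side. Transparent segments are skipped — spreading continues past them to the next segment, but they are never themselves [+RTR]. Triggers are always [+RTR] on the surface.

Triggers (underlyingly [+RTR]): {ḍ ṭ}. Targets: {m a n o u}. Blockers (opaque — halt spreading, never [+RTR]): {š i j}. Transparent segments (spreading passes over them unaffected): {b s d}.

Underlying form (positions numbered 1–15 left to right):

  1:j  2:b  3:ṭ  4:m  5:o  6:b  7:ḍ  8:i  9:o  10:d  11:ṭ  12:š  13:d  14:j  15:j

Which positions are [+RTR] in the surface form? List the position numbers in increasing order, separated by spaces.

3 4 5 7 11

From /ṭ/ at 3 rightward: 4 /m/ → [+RTR]; 5 /o/ → [+RTR]; 6 /b/ transparent; 7 /ḍ/ is itself a trigger — this domain ends here.
From /ḍ/ at 7 rightward: 8 /i/ blocks.
From /ṭ/ at 11 rightward: 12 /š/ blocks.
Target with no active source: position 9 stays [-emphatic].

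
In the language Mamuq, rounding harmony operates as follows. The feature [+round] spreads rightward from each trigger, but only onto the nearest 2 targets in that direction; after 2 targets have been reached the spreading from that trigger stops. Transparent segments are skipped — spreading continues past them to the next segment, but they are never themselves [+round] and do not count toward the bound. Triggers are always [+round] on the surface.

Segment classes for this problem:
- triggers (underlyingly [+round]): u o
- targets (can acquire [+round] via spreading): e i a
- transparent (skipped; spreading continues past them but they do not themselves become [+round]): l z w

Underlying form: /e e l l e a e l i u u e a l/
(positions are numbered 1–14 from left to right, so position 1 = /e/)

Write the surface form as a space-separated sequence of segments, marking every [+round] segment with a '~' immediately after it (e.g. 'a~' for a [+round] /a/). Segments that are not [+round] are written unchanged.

e e l l e a e l i u~ u~ e~ a~ l

From /u/ at 10 rightward: 11 /u/ is itself a trigger — this domain ends here.
From /u/ at 11 rightward: 12 /e/ → [+round]; 13 /a/ → [+round]; bound reached.
Targets with no active source: positions 1 2 5 6 7 9 stay [-round].
[+round] positions on the surface: 10 11 12 13.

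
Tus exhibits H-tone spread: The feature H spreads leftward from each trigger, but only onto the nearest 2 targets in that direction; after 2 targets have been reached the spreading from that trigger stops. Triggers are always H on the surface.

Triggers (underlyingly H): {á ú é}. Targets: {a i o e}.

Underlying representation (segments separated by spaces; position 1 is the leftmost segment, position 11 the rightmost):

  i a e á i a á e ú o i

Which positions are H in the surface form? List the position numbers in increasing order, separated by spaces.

2 3 4 5 6 7 8 9

From /á/ at 4 leftward: 3 /e/ → H; 2 /a/ → H; bound reached.
From /á/ at 7 leftward: 6 /a/ → H; 5 /i/ → H; bound reached.
From /ú/ at 9 leftward: 8 /e/ → H; 7 /á/ is itself a trigger — this domain ends here.
Targets with no active source: positions 1 10 11 stay [-high tone].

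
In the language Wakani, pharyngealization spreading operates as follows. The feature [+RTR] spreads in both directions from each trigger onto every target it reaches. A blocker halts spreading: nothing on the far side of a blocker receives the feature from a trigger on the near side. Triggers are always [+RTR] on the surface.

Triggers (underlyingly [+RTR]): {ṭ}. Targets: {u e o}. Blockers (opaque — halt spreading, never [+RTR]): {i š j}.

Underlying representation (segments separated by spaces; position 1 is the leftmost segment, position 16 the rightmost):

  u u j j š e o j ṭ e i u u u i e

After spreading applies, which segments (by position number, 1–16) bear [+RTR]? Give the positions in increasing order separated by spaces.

9 10

From /ṭ/ at 9 rightward: 10 /e/ → [+RTR]; 11 /i/ blocks.
From /ṭ/ at 9 leftward: 8 /j/ blocks.
Targets with no active source: positions 1 2 6 7 12 13 14 16 stay [-emphatic].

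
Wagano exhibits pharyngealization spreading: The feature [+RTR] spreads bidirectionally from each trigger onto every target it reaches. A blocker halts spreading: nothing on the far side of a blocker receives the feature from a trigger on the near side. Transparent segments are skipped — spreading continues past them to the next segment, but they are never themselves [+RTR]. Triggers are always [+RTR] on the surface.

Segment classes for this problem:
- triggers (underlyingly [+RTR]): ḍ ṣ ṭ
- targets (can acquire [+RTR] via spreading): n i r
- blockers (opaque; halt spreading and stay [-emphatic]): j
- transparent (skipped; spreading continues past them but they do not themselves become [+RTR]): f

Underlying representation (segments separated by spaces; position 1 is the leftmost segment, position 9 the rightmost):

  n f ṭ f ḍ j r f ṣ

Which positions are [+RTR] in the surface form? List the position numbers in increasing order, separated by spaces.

1 3 5 7 9

From /ṭ/ at 3 rightward: 4 /f/ transparent; 5 /ḍ/ is itself a trigger — this domain ends here.
From /ṭ/ at 3 leftward: 2 /f/ transparent; 1 /n/ → [+RTR]; word edge.
From /ḍ/ at 5 rightward: 6 /j/ blocks.
From /ḍ/ at 5 leftward: 4 /f/ transparent; 3 /ṭ/ is itself a trigger — this domain ends here.
From /ṣ/ at 9 rightward: word edge.
From /ṣ/ at 9 leftward: 8 /f/ transparent; 7 /r/ → [+RTR]; 6 /j/ blocks.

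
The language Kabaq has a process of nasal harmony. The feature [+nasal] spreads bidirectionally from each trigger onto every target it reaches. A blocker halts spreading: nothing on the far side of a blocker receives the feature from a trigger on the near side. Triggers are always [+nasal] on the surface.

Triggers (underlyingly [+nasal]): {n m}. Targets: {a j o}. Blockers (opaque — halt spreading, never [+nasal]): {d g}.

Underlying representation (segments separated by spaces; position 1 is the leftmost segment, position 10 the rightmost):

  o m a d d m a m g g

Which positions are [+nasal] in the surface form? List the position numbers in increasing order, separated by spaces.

From /m/ at 2 rightward: 3 /a/ → [+nasal]; 4 /d/ blocks.
From /m/ at 2 leftward: 1 /o/ → [+nasal]; word edge.
From /m/ at 6 rightward: 7 /a/ → [+nasal]; 8 /m/ is itself a trigger — this domain ends here.
From /m/ at 6 leftward: 5 /d/ blocks.
From /m/ at 8 rightward: 9 /g/ blocks.
From /m/ at 8 leftward: 7 /a/ → [+nasal]; 6 /m/ is itself a trigger — this domain ends here.

1 2 3 6 7 8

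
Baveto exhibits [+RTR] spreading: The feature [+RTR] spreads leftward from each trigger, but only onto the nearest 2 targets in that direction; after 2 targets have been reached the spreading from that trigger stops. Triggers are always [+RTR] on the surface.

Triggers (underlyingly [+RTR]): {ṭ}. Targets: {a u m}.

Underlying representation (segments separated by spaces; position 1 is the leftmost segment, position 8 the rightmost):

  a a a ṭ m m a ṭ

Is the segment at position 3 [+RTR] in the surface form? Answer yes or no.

yes

From /ṭ/ at 4 leftward: 3 /a/ → [+RTR]; 2 /a/ → [+RTR]; bound reached.
From /ṭ/ at 8 leftward: 7 /a/ → [+RTR]; 6 /m/ → [+RTR]; bound reached.
Targets with no active source: positions 1 5 stay [-emphatic].
[+RTR] positions on the surface: 2 3 4 6 7 8.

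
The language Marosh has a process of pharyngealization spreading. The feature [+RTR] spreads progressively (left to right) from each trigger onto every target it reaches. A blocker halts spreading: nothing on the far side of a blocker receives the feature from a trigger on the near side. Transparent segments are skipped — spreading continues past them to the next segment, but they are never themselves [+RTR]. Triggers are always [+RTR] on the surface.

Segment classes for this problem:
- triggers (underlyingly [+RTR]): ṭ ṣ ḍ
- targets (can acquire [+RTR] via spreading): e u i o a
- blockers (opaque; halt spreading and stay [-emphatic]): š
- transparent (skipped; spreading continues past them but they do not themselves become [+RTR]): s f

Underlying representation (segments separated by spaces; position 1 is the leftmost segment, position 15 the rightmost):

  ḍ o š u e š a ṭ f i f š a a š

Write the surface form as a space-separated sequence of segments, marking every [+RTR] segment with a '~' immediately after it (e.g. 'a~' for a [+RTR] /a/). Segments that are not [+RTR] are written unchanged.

From /ḍ/ at 1 rightward: 2 /o/ → [+RTR]; 3 /š/ blocks.
From /ṭ/ at 8 rightward: 9 /f/ transparent; 10 /i/ → [+RTR]; 11 /f/ transparent; 12 /š/ blocks.
Targets with no active source: positions 4 5 7 13 14 stay [-emphatic].
[+RTR] positions on the surface: 1 2 8 10.

ḍ~ o~ š u e š a ṭ~ f i~ f š a a š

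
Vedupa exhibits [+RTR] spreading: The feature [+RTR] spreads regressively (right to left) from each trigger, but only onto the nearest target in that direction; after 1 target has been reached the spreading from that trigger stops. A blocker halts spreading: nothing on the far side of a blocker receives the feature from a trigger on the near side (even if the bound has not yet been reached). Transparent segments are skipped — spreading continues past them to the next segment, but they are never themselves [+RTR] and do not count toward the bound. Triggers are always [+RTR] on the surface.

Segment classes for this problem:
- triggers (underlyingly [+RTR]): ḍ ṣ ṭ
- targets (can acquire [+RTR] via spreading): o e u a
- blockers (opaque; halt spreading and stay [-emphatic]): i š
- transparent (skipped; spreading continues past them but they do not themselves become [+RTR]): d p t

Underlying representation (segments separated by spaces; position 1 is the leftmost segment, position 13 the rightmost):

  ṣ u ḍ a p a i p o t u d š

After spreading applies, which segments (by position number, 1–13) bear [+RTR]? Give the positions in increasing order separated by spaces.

1 2 3

From /ṣ/ at 1 leftward: word edge.
From /ḍ/ at 3 leftward: 2 /u/ → [+RTR]; bound reached.
Targets with no active source: positions 4 6 9 11 stay [-emphatic].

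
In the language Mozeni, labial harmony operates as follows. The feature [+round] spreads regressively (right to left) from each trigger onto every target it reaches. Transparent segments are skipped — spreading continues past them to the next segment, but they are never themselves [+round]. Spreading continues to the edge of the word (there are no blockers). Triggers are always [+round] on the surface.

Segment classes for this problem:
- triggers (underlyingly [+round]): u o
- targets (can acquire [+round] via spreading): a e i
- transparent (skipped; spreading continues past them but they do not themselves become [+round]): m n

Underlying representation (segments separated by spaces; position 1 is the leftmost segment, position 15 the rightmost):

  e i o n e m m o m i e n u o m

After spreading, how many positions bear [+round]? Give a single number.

9

From /o/ at 3 leftward: 2 /i/ → [+round]; 1 /e/ → [+round]; word edge.
From /o/ at 8 leftward: 7 /m/ transparent; 6 /m/ transparent; 5 /e/ → [+round]; 4 /n/ transparent; 3 /o/ is itself a trigger — this domain ends here.
From /u/ at 13 leftward: 12 /n/ transparent; 11 /e/ → [+round]; 10 /i/ → [+round]; 9 /m/ transparent; 8 /o/ is itself a trigger — this domain ends here.
From /o/ at 14 leftward: 13 /u/ is itself a trigger — this domain ends here.
[+round] positions on the surface: 1 2 3 5 8 10 11 13 14.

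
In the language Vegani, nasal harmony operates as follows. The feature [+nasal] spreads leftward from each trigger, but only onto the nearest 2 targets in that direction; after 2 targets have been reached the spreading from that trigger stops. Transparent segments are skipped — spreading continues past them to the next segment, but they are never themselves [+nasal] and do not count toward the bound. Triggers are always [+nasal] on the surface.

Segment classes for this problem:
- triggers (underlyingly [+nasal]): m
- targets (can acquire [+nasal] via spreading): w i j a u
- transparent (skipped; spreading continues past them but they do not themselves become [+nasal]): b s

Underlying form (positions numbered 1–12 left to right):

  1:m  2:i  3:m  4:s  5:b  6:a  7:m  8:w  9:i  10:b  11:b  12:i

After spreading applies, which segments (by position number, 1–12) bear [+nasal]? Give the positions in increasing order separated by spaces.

From /m/ at 1 leftward: word edge.
From /m/ at 3 leftward: 2 /i/ → [+nasal]; 1 /m/ is itself a trigger — this domain ends here.
From /m/ at 7 leftward: 6 /a/ → [+nasal]; 5 /b/ transparent; 4 /s/ transparent; 3 /m/ is itself a trigger — this domain ends here.
Targets with no active source: positions 8 9 12 stay [-nasal].

1 2 3 6 7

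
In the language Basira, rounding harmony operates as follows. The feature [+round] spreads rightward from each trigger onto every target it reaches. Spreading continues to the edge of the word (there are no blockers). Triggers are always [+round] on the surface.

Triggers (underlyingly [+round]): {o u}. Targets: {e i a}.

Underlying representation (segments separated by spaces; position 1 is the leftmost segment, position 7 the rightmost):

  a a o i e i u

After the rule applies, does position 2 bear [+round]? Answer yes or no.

no

From /o/ at 3 rightward: 4 /i/ → [+round]; 5 /e/ → [+round]; 6 /i/ → [+round]; 7 /u/ is itself a trigger — this domain ends here.
From /u/ at 7 rightward: word edge.
Targets with no active source: positions 1 2 stay [-round].
[+round] positions on the surface: 3 4 5 6 7.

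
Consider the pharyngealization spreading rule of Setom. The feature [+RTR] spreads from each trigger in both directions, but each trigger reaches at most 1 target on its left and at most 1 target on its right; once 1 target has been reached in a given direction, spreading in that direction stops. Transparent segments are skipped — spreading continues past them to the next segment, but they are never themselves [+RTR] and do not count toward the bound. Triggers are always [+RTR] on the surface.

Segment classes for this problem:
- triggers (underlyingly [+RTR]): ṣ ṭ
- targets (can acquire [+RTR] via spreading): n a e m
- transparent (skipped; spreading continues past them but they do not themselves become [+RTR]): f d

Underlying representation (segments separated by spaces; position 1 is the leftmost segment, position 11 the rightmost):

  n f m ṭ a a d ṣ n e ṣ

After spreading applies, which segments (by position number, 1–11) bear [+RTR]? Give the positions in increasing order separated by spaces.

3 4 5 6 8 9 10 11

From /ṭ/ at 4 rightward: 5 /a/ → [+RTR]; bound reached.
From /ṭ/ at 4 leftward: 3 /m/ → [+RTR]; bound reached.
From /ṣ/ at 8 rightward: 9 /n/ → [+RTR]; bound reached.
From /ṣ/ at 8 leftward: 7 /d/ transparent; 6 /a/ → [+RTR]; bound reached.
From /ṣ/ at 11 rightward: word edge.
From /ṣ/ at 11 leftward: 10 /e/ → [+RTR]; bound reached.
Target with no active source: position 1 stays [-emphatic].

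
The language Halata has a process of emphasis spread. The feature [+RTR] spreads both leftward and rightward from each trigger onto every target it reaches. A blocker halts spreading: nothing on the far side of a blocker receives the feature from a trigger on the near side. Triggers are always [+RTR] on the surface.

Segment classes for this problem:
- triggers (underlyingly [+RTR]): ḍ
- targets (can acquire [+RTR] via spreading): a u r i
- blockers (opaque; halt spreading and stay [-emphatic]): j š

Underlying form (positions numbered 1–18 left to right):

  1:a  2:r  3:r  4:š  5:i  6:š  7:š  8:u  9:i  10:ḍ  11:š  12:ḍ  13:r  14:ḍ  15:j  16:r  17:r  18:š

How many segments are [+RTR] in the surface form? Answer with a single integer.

From /ḍ/ at 10 rightward: 11 /š/ blocks.
From /ḍ/ at 10 leftward: 9 /i/ → [+RTR]; 8 /u/ → [+RTR]; 7 /š/ blocks.
From /ḍ/ at 12 rightward: 13 /r/ → [+RTR]; 14 /ḍ/ is itself a trigger — this domain ends here.
From /ḍ/ at 12 leftward: 11 /š/ blocks.
From /ḍ/ at 14 rightward: 15 /j/ blocks.
From /ḍ/ at 14 leftward: 13 /r/ → [+RTR]; 12 /ḍ/ is itself a trigger — this domain ends here.
Targets with no active source: positions 1 2 3 5 16 17 stay [-emphatic].
[+RTR] positions on the surface: 8 9 10 12 13 14.

6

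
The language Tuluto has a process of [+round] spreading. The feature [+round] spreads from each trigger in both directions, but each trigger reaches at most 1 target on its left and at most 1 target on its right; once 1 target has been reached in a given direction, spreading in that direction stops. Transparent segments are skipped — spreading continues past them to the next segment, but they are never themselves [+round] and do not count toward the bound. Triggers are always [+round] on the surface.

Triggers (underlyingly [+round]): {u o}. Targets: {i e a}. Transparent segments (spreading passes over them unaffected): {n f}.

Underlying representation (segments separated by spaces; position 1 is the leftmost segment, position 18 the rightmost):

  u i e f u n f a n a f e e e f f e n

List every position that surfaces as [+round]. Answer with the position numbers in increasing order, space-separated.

1 2 3 5 8

From /u/ at 1 rightward: 2 /i/ → [+round]; bound reached.
From /u/ at 1 leftward: word edge.
From /u/ at 5 rightward: 6 /n/ transparent; 7 /f/ transparent; 8 /a/ → [+round]; bound reached.
From /u/ at 5 leftward: 4 /f/ transparent; 3 /e/ → [+round]; bound reached.
Targets with no active source: positions 10 12 13 14 17 stay [-round].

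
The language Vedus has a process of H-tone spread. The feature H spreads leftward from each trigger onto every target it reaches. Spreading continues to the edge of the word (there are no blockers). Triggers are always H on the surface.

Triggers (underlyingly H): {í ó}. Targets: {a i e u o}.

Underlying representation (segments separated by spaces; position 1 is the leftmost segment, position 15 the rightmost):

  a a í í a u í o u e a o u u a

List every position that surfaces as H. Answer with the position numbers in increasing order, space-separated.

1 2 3 4 5 6 7

From /í/ at 3 leftward: 2 /a/ → H; 1 /a/ → H; word edge.
From /í/ at 4 leftward: 3 /í/ is itself a trigger — this domain ends here.
From /í/ at 7 leftward: 6 /u/ → H; 5 /a/ → H; 4 /í/ is itself a trigger — this domain ends here.
Targets with no active source: positions 8 9 10 11 12 13 14 15 stay [-high tone].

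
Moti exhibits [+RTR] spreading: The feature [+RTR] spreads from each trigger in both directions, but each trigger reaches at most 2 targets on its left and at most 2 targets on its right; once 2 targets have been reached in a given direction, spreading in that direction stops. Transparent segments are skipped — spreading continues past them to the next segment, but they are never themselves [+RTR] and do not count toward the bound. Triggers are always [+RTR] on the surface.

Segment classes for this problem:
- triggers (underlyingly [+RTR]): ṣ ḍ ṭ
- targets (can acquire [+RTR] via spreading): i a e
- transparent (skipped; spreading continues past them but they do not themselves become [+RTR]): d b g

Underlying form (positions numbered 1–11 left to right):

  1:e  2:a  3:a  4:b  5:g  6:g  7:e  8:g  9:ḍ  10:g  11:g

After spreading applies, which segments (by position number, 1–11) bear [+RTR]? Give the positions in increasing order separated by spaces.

From /ḍ/ at 9 rightward: 10 /g/ transparent; 11 /g/ transparent; word edge.
From /ḍ/ at 9 leftward: 8 /g/ transparent; 7 /e/ → [+RTR]; 6 /g/ transparent; 5 /g/ transparent; 4 /b/ transparent; 3 /a/ → [+RTR]; bound reached.
Targets with no active source: positions 1 2 stay [-emphatic].

3 7 9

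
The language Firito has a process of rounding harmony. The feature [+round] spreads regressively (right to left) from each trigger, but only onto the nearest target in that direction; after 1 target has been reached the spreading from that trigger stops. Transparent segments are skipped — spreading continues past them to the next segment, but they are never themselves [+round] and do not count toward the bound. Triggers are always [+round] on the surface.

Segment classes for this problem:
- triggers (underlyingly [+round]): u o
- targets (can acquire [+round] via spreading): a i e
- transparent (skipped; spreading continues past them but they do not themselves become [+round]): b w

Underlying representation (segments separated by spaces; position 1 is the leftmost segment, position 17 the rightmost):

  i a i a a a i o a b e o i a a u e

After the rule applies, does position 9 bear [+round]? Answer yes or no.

From /o/ at 8 leftward: 7 /i/ → [+round]; bound reached.
From /o/ at 12 leftward: 11 /e/ → [+round]; bound reached.
From /u/ at 16 leftward: 15 /a/ → [+round]; bound reached.
Targets with no active source: positions 1 2 3 4 5 6 9 13 14 17 stay [-round].
[+round] positions on the surface: 7 8 11 12 15 16.

no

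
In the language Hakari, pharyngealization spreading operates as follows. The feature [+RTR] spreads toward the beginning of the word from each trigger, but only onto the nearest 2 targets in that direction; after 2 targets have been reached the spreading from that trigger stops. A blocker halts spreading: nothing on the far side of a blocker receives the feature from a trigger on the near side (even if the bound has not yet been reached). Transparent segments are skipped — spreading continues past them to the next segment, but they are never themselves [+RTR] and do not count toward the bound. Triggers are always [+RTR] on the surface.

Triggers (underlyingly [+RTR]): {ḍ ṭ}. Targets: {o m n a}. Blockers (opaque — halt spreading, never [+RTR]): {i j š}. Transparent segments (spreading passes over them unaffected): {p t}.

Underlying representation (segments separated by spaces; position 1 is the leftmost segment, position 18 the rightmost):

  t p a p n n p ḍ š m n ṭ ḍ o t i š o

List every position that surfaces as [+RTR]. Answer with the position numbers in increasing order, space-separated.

5 6 8 10 11 12 13

From /ḍ/ at 8 leftward: 7 /p/ transparent; 6 /n/ → [+RTR]; 5 /n/ → [+RTR]; bound reached.
From /ṭ/ at 12 leftward: 11 /n/ → [+RTR]; 10 /m/ → [+RTR]; bound reached.
From /ḍ/ at 13 leftward: 12 /ṭ/ is itself a trigger — this domain ends here.
Targets with no active source: positions 3 14 18 stay [-emphatic].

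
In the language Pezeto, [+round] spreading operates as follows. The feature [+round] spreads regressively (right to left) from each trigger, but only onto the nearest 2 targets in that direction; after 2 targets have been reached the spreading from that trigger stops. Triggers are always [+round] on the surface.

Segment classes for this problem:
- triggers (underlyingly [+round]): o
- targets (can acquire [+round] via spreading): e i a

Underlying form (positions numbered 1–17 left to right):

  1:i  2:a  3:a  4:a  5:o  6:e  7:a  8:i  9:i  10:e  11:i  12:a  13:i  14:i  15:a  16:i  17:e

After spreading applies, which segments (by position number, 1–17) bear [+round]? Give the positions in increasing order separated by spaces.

From /o/ at 5 leftward: 4 /a/ → [+round]; 3 /a/ → [+round]; bound reached.
Targets with no active source: positions 1 2 6 7 8 9 10 11 12 13 14 15 16 17 stay [-round].

3 4 5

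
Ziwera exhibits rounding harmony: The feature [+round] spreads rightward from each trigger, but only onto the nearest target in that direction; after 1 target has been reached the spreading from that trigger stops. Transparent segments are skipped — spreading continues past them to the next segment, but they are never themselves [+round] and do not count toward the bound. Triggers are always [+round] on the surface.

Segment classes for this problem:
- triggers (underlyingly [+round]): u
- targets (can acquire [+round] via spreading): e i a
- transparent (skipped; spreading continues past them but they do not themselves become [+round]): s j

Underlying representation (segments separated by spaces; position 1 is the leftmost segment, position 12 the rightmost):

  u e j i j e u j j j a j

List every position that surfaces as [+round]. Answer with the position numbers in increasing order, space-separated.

1 2 7 11

From /u/ at 1 rightward: 2 /e/ → [+round]; bound reached.
From /u/ at 7 rightward: 8 /j/ transparent; 9 /j/ transparent; 10 /j/ transparent; 11 /a/ → [+round]; bound reached.
Targets with no active source: positions 4 6 stay [-round].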